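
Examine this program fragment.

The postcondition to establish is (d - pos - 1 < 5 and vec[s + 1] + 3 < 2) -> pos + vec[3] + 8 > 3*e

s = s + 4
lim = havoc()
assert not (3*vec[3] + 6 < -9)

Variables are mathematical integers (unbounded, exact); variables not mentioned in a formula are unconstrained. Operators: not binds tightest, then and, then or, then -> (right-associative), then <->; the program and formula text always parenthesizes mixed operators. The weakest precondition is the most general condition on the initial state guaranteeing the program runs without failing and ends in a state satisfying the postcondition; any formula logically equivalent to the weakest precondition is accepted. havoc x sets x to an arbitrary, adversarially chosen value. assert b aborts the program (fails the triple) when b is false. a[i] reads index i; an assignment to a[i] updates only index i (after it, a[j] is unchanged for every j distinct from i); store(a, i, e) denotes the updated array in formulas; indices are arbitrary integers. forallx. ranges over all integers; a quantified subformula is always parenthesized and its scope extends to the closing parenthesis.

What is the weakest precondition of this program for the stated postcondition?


Working backward. After the program, the postcondition (d - pos - 1 < 5 and vec[s + 1] + 3 < 2) -> pos + vec[3] + 8 > 3*e must hold; in canonical form it is (d < pos + 6 and vec[s + 1] < -1) -> vec[3] + pos > 3*e - 8.
Before assert not (3*vec[3] + 6 < -9): (not (3*vec[3] < -15)) and ((d < pos + 6 and vec[s + 1] < -1) -> vec[3] + pos > 3*e - 8)
Before havoc lim: (not (3*vec[3] < -15)) and ((d < pos + 6 and vec[s + 1] < -1) -> vec[3] + pos > 3*e - 8)
Before s := s + 4: (not (3*vec[3] < -15)) and ((d < pos + 6 and vec[s + 5] < -1) -> vec[3] + pos > 3*e - 8)
Answer: WP = (not (3*vec[3] < -15)) and ((d < pos + 6 and vec[s + 5] < -1) -> vec[3] + pos > 3*e - 8)


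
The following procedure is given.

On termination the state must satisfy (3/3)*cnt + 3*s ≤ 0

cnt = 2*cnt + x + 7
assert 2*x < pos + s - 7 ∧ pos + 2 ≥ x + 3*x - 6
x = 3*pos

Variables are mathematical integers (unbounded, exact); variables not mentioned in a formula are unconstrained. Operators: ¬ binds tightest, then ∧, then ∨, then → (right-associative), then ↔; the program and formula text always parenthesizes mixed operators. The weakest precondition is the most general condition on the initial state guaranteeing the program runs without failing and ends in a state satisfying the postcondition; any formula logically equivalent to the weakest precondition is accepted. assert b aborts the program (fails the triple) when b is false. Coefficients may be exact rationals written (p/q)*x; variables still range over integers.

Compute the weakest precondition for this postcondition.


Working backward. After the program, the postcondition (3/3)*cnt + 3*s ≤ 0 must hold; in canonical form it is cnt + 3*s ≤ 0.
Before x := 3*pos: cnt + 3*s ≤ 0
Before assert 2*x < pos + s - 7 ∧ pos + 2 ≥ x + 3*x - 6: 2*x < pos + s - 7 ∧ pos ≥ 4*x - 8 ∧ cnt + 3*s ≤ 0
Before cnt := 2*cnt + x + 7: 2*x < pos + s - 7 ∧ pos ≥ 4*x - 8 ∧ 2*cnt + 3*s + x ≤ -7
Answer: WP = 2*x < pos + s - 7 ∧ pos ≥ 4*x - 8 ∧ 2*cnt + 3*s + x ≤ -7


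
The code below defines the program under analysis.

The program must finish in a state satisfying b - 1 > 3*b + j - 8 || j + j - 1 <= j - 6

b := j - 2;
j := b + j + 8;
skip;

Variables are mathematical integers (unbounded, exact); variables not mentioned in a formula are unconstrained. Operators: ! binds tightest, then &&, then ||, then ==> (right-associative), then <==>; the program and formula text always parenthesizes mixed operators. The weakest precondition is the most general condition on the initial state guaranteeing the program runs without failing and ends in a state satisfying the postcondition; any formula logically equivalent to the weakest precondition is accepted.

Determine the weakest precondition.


Working backward. After the program, the postcondition b - 1 > 3*b + j - 8 || j + j - 1 <= j - 6 must hold; in canonical form it is 2*b + j < 7 || j <= -5.
Before skip: 2*b + j < 7 || j <= -5
Before j := b + j + 8: 3*b + j < -1 || b + j <= -13
Before b := j - 2: 4*j < 5 || 2*j <= -11
Answer: WP = 4*j < 5 || 2*j <= -11


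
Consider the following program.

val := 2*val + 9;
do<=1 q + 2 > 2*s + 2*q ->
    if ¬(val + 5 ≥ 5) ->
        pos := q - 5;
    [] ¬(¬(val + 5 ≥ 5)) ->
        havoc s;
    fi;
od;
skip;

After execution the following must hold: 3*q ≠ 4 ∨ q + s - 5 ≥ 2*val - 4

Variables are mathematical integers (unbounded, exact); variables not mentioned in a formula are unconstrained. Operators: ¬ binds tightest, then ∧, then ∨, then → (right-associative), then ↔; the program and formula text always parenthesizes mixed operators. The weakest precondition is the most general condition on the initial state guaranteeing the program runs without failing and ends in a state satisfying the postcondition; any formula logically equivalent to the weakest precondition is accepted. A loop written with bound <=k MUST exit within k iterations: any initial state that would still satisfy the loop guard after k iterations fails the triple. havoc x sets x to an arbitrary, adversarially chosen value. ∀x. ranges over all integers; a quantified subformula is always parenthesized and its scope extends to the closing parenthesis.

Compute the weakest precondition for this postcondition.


Working backward. After the program, the postcondition 3*q ≠ 4 ∨ q + s - 5 ≥ 2*val - 4 must hold; in canonical form it is 3*q ≠ 4 ∨ q + s ≥ 2*val + 1.
Before skip: 3*q ≠ 4 ∨ q + s ≥ 2*val + 1
Before the loop (bound <=1), unroll the exhaustion recursion (WP_0 = exit-now case; WP_j = one more guarded iteration, up to j = 1):
  WP_0: (¬(q + 2*s < 2)) ∧ (3*q ≠ 4 ∨ q + s ≥ 2*val + 1)
  WP_1: (q + 2*s < 2 → (((¬(val ≥ 0)) → ((¬(q + 2*s < 2)) ∧ (3*q ≠ 4 ∨ q + s ≥ 2*val + 1))) ∧ (val ≥ 0 → (∀s_1. ((¬(q + 2*s_1 < 2)) ∧ (3*q ≠ 4 ∨ q + s_1 ≥ 2*val + 1)))))) ∧ ((¬(q + 2*s < 2)) → (3*q ≠ 4 ∨ q + s ≥ 2*val + 1))
So before the loop: (q + 2*s < 2 → (((¬(val ≥ 0)) → ((¬(q + 2*s < 2)) ∧ (3*q ≠ 4 ∨ q + s ≥ 2*val + 1))) ∧ (val ≥ 0 → (∀s_1. ((¬(q + 2*s_1 < 2)) ∧ (3*q ≠ 4 ∨ q + s_1 ≥ 2*val + 1)))))) ∧ ((¬(q + 2*s < 2)) → (3*q ≠ 4 ∨ q + s ≥ 2*val + 1))
Before val := 2*val + 9: (q + 2*s < 2 → (((¬(2*val ≥ -9)) → ((¬(q + 2*s < 2)) ∧ (3*q ≠ 4 ∨ q + s ≥ 4*val + 19))) ∧ (2*val ≥ -9 → (∀s_1. ((¬(q + 2*s_1 < 2)) ∧ (3*q ≠ 4 ∨ q + s_1 ≥ 4*val + 19)))))) ∧ ((¬(q + 2*s < 2)) → (3*q ≠ 4 ∨ q + s ≥ 4*val + 19))
Answer: WP = (q + 2*s < 2 → (((¬(2*val ≥ -9)) → ((¬(q + 2*s < 2)) ∧ (3*q ≠ 4 ∨ q + s ≥ 4*val + 19))) ∧ (2*val ≥ -9 → (∀s_1. ((¬(q + 2*s_1 < 2)) ∧ (3*q ≠ 4 ∨ q + s_1 ≥ 4*val + 19)))))) ∧ ((¬(q + 2*s < 2)) → (3*q ≠ 4 ∨ q + s ≥ 4*val + 19))


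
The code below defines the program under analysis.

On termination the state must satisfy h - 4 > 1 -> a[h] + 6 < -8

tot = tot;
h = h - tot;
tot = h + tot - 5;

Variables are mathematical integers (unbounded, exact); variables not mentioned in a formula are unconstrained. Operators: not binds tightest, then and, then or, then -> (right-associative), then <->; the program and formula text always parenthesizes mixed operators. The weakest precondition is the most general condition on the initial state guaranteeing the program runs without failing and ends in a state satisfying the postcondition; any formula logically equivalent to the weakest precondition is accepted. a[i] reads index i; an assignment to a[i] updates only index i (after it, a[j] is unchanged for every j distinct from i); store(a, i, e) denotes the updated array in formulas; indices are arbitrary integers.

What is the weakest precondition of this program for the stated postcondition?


Working backward. After the program, the postcondition h - 4 > 1 -> a[h] + 6 < -8 must hold; in canonical form it is h > 5 -> a[h] < -14.
Before tot := h + tot - 5: h > 5 -> a[h] < -14
Before h := h - tot: h > tot + 5 -> a[h - tot] < -14
Before tot := tot: h > tot + 5 -> a[h - tot] < -14
Answer: WP = h > tot + 5 -> a[h - tot] < -14


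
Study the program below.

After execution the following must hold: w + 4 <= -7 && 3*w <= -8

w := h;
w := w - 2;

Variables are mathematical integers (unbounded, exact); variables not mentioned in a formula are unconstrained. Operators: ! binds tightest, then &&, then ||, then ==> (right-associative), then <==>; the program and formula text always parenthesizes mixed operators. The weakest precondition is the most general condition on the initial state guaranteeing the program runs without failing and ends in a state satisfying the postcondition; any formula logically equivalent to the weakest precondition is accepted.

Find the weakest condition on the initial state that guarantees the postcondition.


Working backward. After the program, the postcondition w + 4 <= -7 && 3*w <= -8 must hold; in canonical form it is w <= -11 && 3*w <= -8.
Before w := w - 2: w <= -9 && 3*w <= -2
Before w := h: h <= -9 && 3*h <= -2
Answer: WP = h <= -9 && 3*h <= -2


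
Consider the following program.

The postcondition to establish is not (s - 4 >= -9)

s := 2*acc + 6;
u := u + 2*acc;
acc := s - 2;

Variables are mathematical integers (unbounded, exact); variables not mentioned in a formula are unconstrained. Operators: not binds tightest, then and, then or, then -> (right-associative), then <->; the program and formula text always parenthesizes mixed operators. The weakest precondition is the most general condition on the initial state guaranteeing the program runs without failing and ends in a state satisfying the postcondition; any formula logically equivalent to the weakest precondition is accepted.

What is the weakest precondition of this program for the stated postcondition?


Working backward. After the program, the postcondition not (s - 4 >= -9) must hold; in canonical form it is not (s >= -5).
Before acc := s - 2: not (s >= -5)
Before u := u + 2*acc: not (s >= -5)
Before s := 2*acc + 6: not (2*acc >= -11)
Answer: WP = not (2*acc >= -11)


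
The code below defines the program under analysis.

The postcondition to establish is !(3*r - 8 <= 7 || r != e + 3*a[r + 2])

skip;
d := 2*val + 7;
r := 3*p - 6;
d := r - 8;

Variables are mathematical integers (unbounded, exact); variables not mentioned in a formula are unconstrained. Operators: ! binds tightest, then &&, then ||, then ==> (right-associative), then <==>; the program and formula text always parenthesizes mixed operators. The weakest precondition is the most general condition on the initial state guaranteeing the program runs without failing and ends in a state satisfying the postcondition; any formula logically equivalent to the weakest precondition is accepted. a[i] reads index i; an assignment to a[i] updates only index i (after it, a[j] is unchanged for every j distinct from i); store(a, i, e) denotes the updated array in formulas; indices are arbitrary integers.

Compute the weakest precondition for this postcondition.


Working backward. After the program, the postcondition !(3*r - 8 <= 7 || r != e + 3*a[r + 2]) must hold; in canonical form it is !(3*r <= 15 || r != 3*a[r + 2] + e).
Before d := r - 8: !(3*r <= 15 || r != 3*a[r + 2] + e)
Before r := 3*p - 6: !(9*p <= 33 || 3*p != 3*a[3*p - 4] + e + 6)
Before d := 2*val + 7: !(9*p <= 33 || 3*p != 3*a[3*p - 4] + e + 6)
Before skip: !(9*p <= 33 || 3*p != 3*a[3*p - 4] + e + 6)
Answer: WP = !(9*p <= 33 || 3*p != 3*a[3*p - 4] + e + 6)


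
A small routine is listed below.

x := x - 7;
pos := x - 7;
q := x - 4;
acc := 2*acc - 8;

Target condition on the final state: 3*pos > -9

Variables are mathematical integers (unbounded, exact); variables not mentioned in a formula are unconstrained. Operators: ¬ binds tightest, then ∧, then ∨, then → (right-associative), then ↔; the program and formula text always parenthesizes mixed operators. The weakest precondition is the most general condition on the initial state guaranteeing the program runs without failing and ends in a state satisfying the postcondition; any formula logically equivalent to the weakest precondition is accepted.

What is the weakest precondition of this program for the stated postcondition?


Working backward. After the program, 3*pos > -9 must hold.
Before acc := 2*acc - 8: 3*pos > -9
Before q := x - 4: 3*pos > -9
Before pos := x - 7: 3*x > 12
Before x := x - 7: 3*x > 33
Answer: WP = 3*x > 33


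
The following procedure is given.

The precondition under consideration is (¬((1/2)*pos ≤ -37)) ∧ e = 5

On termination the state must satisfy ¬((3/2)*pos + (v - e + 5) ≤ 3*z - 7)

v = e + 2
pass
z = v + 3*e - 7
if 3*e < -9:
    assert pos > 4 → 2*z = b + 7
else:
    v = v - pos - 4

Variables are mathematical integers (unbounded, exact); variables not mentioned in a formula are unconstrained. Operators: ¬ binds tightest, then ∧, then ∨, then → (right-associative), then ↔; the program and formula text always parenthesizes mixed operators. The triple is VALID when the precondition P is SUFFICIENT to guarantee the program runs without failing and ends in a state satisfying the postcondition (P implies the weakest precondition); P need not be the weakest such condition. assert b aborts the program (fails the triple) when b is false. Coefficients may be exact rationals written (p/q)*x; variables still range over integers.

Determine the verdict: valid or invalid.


Working backward. After the program, the postcondition ¬((3/2)*pos + (v - e + 5) ≤ 3*z - 7) must hold; in canonical form it is ¬((3/2)*pos + v ≤ e + 3*z - 12).
Then branch requires (pos > 4 → 2*z = b + 7) ∧ (¬((3/2)*pos + v ≤ e + 3*z - 12)); else branch requires ¬((1/2)*pos + v ≤ e + 3*z - 8).
Before the if: (3*e < -9 → ((pos > 4 → 2*z = b + 7) ∧ (¬((3/2)*pos + v ≤ e + 3*z - 12)))) ∧ ((¬(3*e < -9)) → (¬((1/2)*pos + v ≤ e + 3*z - 8)))
Before z := v + 3*e - 7: (3*e < -9 → ((pos > 4 → 6*e + 2*v = b + 21) ∧ (¬((3/2)*pos ≤ 10*e + 2*v - 33)))) ∧ ((¬(3*e < -9)) → (¬((1/2)*pos ≤ 10*e + 2*v - 29)))
Before skip: (3*e < -9 → ((pos > 4 → 6*e + 2*v = b + 21) ∧ (¬((3/2)*pos ≤ 10*e + 2*v - 33)))) ∧ ((¬(3*e < -9)) → (¬((1/2)*pos ≤ 10*e + 2*v - 29)))
Before v := e + 2: (3*e < -9 → ((pos > 4 → 8*e = b + 17) ∧ (¬((3/2)*pos ≤ 12*e - 29)))) ∧ ((¬(3*e < -9)) → (¬((1/2)*pos ≤ 12*e - 25)))
The weakest precondition is (3*e < -9 → ((pos > 4 → 8*e = b + 17) ∧ (¬((3/2)*pos ≤ 12*e - 29)))) ∧ ((¬(3*e < -9)) → (¬((1/2)*pos ≤ 12*e - 25))).
Check whether (¬((1/2)*pos ≤ -37)) ∧ e = 5 implies it.
Countermodel: at the initial state b = 0, e = 5, pos = -73, the precondition holds but the weakest precondition fails.
Answer: invalid


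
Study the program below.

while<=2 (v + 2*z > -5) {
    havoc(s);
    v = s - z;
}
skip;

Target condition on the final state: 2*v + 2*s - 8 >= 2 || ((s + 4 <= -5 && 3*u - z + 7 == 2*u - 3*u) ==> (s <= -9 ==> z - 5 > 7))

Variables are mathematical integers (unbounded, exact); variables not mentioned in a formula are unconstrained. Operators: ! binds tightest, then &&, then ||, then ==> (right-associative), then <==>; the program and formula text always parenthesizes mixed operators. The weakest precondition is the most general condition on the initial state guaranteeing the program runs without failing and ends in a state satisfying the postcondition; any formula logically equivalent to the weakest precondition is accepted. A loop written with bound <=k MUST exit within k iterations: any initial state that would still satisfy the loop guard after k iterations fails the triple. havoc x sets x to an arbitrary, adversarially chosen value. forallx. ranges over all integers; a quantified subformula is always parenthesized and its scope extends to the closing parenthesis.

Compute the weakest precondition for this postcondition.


Working backward. After the program, the postcondition 2*v + 2*s - 8 >= 2 || ((s + 4 <= -5 && 3*u - z + 7 == 2*u - 3*u) ==> (s <= -9 ==> z - 5 > 7)) must hold; in canonical form it is 2*s + 2*v >= 10 || ((s <= -9 && 4*u == z - 7) ==> (s <= -9 ==> z > 12)).
Before skip: 2*s + 2*v >= 10 || ((s <= -9 && 4*u == z - 7) ==> (s <= -9 ==> z > 12))
Before the loop (bound <=2), unroll the exhaustion recursion (WP_0 = exit-now case; WP_j = one more guarded iteration, up to j = 2):
  WP_0: (!(v + 2*z > -5)) && (2*s + 2*v >= 10 || ((s <= -9 && 4*u == z - 7) ==> (s <= -9 ==> z > 12)))
  WP_1: (v + 2*z > -5 ==> (forall s_1. ((!(s_1 + z > -5)) && (4*s_1 >= 2*z + 10 || ((s_1 <= -9 && 4*u == z - 7) ==> (s_1 <= -9 ==> z > 12)))))) && ((!(v + 2*z > -5)) ==> (2*s + 2*v >= 10 || ((s <= -9 && 4*u == z - 7) ==> (s <= -9 ==> z > 12))))
  WP_2: (v + 2*z > -5 ==> (forall s_2. ((s_2 + z > -5 ==> (forall s_1. ((!(s_1 + z > -5)) && (4*s_1 >= 2*z + 10 || ((s_1 <= -9 && 4*u == z - 7) ==> (s_1 <= -9 ==> z > 12)))))) && ((!(s_2 + z > -5)) ==> (4*s_2 >= 2*z + 10 || ((s_2 <= -9 && 4*u == z - 7) ==> (s_2 <= -9 ==> z > 12))))))) && ((!(v + 2*z > -5)) ==> (2*s + 2*v >= 10 || ((s <= -9 && 4*u == z - 7) ==> (s <= -9 ==> z > 12))))
So before the loop: (v + 2*z > -5 ==> (forall s_2. ((s_2 + z > -5 ==> (forall s_1. ((!(s_1 + z > -5)) && (4*s_1 >= 2*z + 10 || ((s_1 <= -9 && 4*u == z - 7) ==> (s_1 <= -9 ==> z > 12)))))) && ((!(s_2 + z > -5)) ==> (4*s_2 >= 2*z + 10 || ((s_2 <= -9 && 4*u == z - 7) ==> (s_2 <= -9 ==> z > 12))))))) && ((!(v + 2*z > -5)) ==> (2*s + 2*v >= 10 || ((s <= -9 && 4*u == z - 7) ==> (s <= -9 ==> z > 12))))
Answer: WP = (v + 2*z > -5 ==> (forall s_2. ((s_2 + z > -5 ==> (forall s_1. ((!(s_1 + z > -5)) && (4*s_1 >= 2*z + 10 || ((s_1 <= -9 && 4*u == z - 7) ==> (s_1 <= -9 ==> z > 12)))))) && ((!(s_2 + z > -5)) ==> (4*s_2 >= 2*z + 10 || ((s_2 <= -9 && 4*u == z - 7) ==> (s_2 <= -9 ==> z > 12))))))) && ((!(v + 2*z > -5)) ==> (2*s + 2*v >= 10 || ((s <= -9 && 4*u == z - 7) ==> (s <= -9 ==> z > 12))))


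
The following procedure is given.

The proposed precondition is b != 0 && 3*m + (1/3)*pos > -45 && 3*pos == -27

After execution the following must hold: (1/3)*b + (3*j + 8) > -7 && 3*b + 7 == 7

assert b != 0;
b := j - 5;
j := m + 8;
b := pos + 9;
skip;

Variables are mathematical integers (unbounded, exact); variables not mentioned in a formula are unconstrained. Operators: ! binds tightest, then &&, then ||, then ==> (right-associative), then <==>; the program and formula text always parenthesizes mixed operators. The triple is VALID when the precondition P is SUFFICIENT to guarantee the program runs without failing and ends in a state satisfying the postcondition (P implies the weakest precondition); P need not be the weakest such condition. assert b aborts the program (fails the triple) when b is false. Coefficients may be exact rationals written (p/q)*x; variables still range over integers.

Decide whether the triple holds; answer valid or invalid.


Working backward. After the program, the postcondition (1/3)*b + (3*j + 8) > -7 && 3*b + 7 == 7 must hold; in canonical form it is (1/3)*b + 3*j > -15 && 3*b == 0.
Before skip: (1/3)*b + 3*j > -15 && 3*b == 0
Before b := pos + 9: 3*j + (1/3)*pos > -18 && 3*pos == -27
Before j := m + 8: 3*m + (1/3)*pos > -42 && 3*pos == -27
Before b := j - 5: 3*m + (1/3)*pos > -42 && 3*pos == -27
Before assert b != 0: b != 0 && 3*m + (1/3)*pos > -42 && 3*pos == -27
The weakest precondition is b != 0 && 3*m + (1/3)*pos > -42 && 3*pos == -27.
Check whether b != 0 && 3*m + (1/3)*pos > -45 && 3*pos == -27 implies it.
Countermodel: at the initial state b = 1, m = -13, pos = -9, the precondition holds but the weakest precondition fails.
Answer: invalid


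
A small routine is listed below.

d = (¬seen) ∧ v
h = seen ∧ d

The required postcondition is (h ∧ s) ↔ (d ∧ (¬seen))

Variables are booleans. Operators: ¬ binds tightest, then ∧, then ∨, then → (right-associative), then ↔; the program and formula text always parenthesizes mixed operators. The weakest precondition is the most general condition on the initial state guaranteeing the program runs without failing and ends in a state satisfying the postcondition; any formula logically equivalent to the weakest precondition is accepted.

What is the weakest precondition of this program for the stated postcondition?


Working backward. After the program, (h ∧ s) ↔ (d ∧ (¬seen)) must hold.
Before h := seen ∧ d: (seen ∧ d ∧ s) ↔ (d ∧ (¬seen))
Before d := (¬seen) ∧ v: ¬((¬seen) ∧ v)
Answer: WP = ¬((¬seen) ∧ v)


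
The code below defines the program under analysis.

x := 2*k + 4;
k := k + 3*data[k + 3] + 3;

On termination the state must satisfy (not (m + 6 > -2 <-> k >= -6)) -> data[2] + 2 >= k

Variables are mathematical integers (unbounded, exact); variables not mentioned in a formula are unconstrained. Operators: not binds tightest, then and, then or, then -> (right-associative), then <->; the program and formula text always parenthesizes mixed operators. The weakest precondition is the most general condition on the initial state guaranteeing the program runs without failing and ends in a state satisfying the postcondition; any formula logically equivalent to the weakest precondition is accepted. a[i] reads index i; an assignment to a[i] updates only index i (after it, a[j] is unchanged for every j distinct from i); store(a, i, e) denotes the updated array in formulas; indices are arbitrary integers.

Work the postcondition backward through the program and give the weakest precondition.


Working backward. After the program, the postcondition (not (m + 6 > -2 <-> k >= -6)) -> data[2] + 2 >= k must hold; in canonical form it is (not (m > -8 <-> k >= -6)) -> data[2] >= k - 2.
Before k := k + 3*data[k + 3] + 3: (not (m > -8 <-> 3*data[k + 3] + k >= -9)) -> data[2] >= 3*data[k + 3] + k + 1
Before x := 2*k + 4: (not (m > -8 <-> 3*data[k + 3] + k >= -9)) -> data[2] >= 3*data[k + 3] + k + 1
Answer: WP = (not (m > -8 <-> 3*data[k + 3] + k >= -9)) -> data[2] >= 3*data[k + 3] + k + 1


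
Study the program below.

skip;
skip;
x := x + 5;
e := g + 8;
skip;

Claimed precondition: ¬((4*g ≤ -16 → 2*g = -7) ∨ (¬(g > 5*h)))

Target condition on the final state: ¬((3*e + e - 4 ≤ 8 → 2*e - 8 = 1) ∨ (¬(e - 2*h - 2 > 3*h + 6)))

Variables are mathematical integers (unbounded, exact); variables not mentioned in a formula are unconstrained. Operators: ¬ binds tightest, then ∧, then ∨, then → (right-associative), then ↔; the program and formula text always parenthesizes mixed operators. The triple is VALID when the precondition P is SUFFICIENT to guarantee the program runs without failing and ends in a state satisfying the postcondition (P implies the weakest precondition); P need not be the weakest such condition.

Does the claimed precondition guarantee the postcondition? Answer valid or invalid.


Working backward. After the program, the postcondition ¬((3*e + e - 4 ≤ 8 → 2*e - 8 = 1) ∨ (¬(e - 2*h - 2 > 3*h + 6))) must hold; in canonical form it is ¬((4*e ≤ 12 → 2*e = 9) ∨ (¬(e > 5*h + 8))).
Before skip: ¬((4*e ≤ 12 → 2*e = 9) ∨ (¬(e > 5*h + 8)))
Before e := g + 8: ¬((4*g ≤ -20 → 2*g = -7) ∨ (¬(g > 5*h)))
Before x := x + 5: ¬((4*g ≤ -20 → 2*g = -7) ∨ (¬(g > 5*h)))
Before skip: ¬((4*g ≤ -20 → 2*g = -7) ∨ (¬(g > 5*h)))
Before skip: ¬((4*g ≤ -20 → 2*g = -7) ∨ (¬(g > 5*h)))
The weakest precondition is ¬((4*g ≤ -20 → 2*g = -7) ∨ (¬(g > 5*h))).
Check whether ¬((4*g ≤ -16 → 2*g = -7) ∨ (¬(g > 5*h))) implies it.
Countermodel: at the initial state g = -4, h = -1, the precondition holds but the weakest precondition fails.
Answer: invalid


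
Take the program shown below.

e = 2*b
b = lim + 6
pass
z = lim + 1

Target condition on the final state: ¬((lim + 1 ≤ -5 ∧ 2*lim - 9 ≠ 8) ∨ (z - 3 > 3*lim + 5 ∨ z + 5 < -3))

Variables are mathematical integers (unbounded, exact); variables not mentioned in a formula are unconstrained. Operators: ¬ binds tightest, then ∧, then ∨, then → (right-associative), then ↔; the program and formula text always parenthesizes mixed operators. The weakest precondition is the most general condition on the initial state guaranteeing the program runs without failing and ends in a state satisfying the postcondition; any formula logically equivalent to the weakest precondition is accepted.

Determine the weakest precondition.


Working backward. After the program, the postcondition ¬((lim + 1 ≤ -5 ∧ 2*lim - 9 ≠ 8) ∨ (z - 3 > 3*lim + 5 ∨ z + 5 < -3)) must hold; in canonical form it is ¬((lim ≤ -6 ∧ 2*lim ≠ 17) ∨ z > 3*lim + 8 ∨ z < -8).
Before z := lim + 1: ¬((lim ≤ -6 ∧ 2*lim ≠ 17) ∨ 2*lim < -7 ∨ lim < -9)
Before skip: ¬((lim ≤ -6 ∧ 2*lim ≠ 17) ∨ 2*lim < -7 ∨ lim < -9)
Before b := lim + 6: ¬((lim ≤ -6 ∧ 2*lim ≠ 17) ∨ 2*lim < -7 ∨ lim < -9)
Before e := 2*b: ¬((lim ≤ -6 ∧ 2*lim ≠ 17) ∨ 2*lim < -7 ∨ lim < -9)
Answer: WP = ¬((lim ≤ -6 ∧ 2*lim ≠ 17) ∨ 2*lim < -7 ∨ lim < -9)


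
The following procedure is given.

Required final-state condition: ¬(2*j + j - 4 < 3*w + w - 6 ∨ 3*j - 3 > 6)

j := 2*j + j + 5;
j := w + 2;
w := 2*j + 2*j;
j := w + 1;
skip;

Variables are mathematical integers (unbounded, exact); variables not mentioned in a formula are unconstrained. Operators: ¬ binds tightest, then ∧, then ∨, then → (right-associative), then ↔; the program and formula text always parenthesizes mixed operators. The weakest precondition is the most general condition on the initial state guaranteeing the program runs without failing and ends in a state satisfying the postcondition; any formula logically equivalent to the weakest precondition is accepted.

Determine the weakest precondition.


Working backward. After the program, the postcondition ¬(2*j + j - 4 < 3*w + w - 6 ∨ 3*j - 3 > 6) must hold; in canonical form it is ¬(3*j < 4*w - 2 ∨ 3*j > 9).
Before skip: ¬(3*j < 4*w - 2 ∨ 3*j > 9)
Before j := w + 1: ¬(w > 5 ∨ 3*w > 6)
Before w := 2*j + 2*j: ¬(4*j > 5 ∨ 12*j > 6)
Before j := w + 2: ¬(4*w > -3 ∨ 12*w > -18)
Before j := 2*j + j + 5: ¬(4*w > -3 ∨ 12*w > -18)
Answer: WP = ¬(4*w > -3 ∨ 12*w > -18)


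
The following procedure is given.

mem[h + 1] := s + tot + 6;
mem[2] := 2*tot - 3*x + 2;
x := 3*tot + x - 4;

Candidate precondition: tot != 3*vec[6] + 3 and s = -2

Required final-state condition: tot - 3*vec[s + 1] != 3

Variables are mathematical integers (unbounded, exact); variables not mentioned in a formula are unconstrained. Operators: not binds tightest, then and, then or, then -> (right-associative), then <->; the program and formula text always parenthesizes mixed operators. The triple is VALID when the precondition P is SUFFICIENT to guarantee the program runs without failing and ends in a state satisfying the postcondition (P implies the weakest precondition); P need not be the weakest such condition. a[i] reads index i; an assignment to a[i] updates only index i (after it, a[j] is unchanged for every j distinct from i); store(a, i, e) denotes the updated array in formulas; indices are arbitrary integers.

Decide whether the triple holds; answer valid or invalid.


Working backward. After the program, the postcondition tot - 3*vec[s + 1] != 3 must hold; in canonical form it is tot != 3*vec[s + 1] + 3.
Before x := 3*tot + x - 4: tot != 3*vec[s + 1] + 3
Before mem[2] := 2*tot - 3*x + 2: tot != 3*vec[s + 1] + 3
Before mem[h + 1] := s + tot + 6: tot != 3*vec[s + 1] + 3
The weakest precondition is tot != 3*vec[s + 1] + 3.
Check whether tot != 3*vec[6] + 3 and s = -2 implies it.
Countermodel: at the initial state s = -2, tot = 21120, vec = {[-1] = 7039, [6] = 7040, elsewhere 7039}, the precondition holds but the weakest precondition fails.
Answer: invalid


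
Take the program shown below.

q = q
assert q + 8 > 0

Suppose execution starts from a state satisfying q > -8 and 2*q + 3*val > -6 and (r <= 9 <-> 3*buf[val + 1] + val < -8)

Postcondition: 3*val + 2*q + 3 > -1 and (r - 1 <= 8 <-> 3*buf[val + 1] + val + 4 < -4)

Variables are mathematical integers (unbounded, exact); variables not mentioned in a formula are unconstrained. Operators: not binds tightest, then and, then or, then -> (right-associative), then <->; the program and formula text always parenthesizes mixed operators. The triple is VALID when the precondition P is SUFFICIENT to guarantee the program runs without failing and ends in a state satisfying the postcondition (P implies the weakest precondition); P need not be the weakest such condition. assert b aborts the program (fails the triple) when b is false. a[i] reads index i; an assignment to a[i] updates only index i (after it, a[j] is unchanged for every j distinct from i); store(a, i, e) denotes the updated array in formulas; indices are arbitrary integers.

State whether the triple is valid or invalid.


Working backward. After the program, the postcondition 3*val + 2*q + 3 > -1 and (r - 1 <= 8 <-> 3*buf[val + 1] + val + 4 < -4) must hold; in canonical form it is 2*q + 3*val > -4 and (r <= 9 <-> 3*buf[val + 1] + val < -8).
Before assert q + 8 > 0: q > -8 and 2*q + 3*val > -4 and (r <= 9 <-> 3*buf[val + 1] + val < -8)
Before q := q: q > -8 and 2*q + 3*val > -4 and (r <= 9 <-> 3*buf[val + 1] + val < -8)
The weakest precondition is q > -8 and 2*q + 3*val > -4 and (r <= 9 <-> 3*buf[val + 1] + val < -8).
Check whether q > -8 and 2*q + 3*val > -6 and (r <= 9 <-> 3*buf[val + 1] + val < -8) implies it.
Countermodel: at the initial state buf = {[1] = 0, elsewhere 0}, q = -2, r = 10, val = 0, the precondition holds but the weakest precondition fails.
Answer: invalid


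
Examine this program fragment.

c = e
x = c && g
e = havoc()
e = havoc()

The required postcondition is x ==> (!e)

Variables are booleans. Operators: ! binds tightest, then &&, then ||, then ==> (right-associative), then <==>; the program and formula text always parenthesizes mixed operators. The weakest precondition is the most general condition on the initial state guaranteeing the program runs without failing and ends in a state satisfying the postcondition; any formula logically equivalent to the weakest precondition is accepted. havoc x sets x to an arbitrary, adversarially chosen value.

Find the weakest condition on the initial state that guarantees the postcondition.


Working backward. After the program, x ==> (!e) must hold.
Before havoc e: !x
Before havoc e: !x
Before x := c && g: !(c && g)
Before c := e: !(e && g)
Answer: WP = !(e && g)


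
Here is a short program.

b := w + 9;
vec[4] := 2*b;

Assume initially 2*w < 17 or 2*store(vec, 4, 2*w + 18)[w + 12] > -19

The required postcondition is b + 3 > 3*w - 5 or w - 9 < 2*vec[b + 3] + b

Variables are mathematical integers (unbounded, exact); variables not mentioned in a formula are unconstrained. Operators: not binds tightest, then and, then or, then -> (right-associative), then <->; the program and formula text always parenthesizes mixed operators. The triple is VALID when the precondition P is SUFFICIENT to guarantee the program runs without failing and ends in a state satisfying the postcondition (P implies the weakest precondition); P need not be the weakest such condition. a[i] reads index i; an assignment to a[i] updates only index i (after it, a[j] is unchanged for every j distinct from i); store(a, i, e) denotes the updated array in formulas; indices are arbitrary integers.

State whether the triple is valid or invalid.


Working backward. After the program, the postcondition b + 3 > 3*w - 5 or w - 9 < 2*vec[b + 3] + b must hold; in canonical form it is b > 3*w - 8 or w < 2*vec[b + 3] + b + 9.
Before vec[4] := 2*b: b > 3*w - 8 or w < 2*store(vec, 4, 2*b)[b + 3] + b + 9
Before b := w + 9: 2*w < 17 or 2*store(vec, 4, 2*w + 18)[w + 12] > -18
The weakest precondition is 2*w < 17 or 2*store(vec, 4, 2*w + 18)[w + 12] > -18.
Check whether 2*w < 17 or 2*store(vec, 4, 2*w + 18)[w + 12] > -19 implies it.
Countermodel: at the initial state vec = {[4] = 2, [21] = -9, elsewhere 2}, w = 9, the precondition holds but the weakest precondition fails.
Answer: invalid


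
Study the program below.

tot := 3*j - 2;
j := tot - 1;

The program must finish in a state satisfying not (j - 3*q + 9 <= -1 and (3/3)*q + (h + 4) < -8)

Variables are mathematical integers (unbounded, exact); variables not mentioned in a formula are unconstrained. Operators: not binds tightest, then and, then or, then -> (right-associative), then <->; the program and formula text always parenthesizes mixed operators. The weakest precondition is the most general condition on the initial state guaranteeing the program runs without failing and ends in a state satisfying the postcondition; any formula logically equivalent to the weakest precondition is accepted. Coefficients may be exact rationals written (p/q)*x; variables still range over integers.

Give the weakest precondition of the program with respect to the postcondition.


Working backward. After the program, the postcondition not (j - 3*q + 9 <= -1 and (3/3)*q + (h + 4) < -8) must hold; in canonical form it is not (j <= 3*q - 10 and h + q < -12).
Before j := tot - 1: not (tot <= 3*q - 9 and h + q < -12)
Before tot := 3*j - 2: not (3*j <= 3*q - 7 and h + q < -12)
Answer: WP = not (3*j <= 3*q - 7 and h + q < -12)


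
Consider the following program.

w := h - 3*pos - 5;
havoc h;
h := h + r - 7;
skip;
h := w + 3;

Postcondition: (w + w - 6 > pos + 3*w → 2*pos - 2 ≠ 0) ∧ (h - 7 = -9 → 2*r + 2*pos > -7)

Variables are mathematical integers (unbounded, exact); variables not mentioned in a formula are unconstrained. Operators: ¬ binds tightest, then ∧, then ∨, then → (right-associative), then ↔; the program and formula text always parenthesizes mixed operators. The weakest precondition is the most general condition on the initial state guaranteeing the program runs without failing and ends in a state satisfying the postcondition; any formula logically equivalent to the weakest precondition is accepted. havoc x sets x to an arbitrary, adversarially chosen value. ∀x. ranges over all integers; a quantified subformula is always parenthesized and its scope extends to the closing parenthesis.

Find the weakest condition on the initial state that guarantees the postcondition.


Working backward. After the program, the postcondition (w + w - 6 > pos + 3*w → 2*pos - 2 ≠ 0) ∧ (h - 7 = -9 → 2*r + 2*pos > -7) must hold; in canonical form it is (pos + w < -6 → 2*pos ≠ 2) ∧ (h = -2 → 2*pos + 2*r > -7).
Before h := w + 3: (pos + w < -6 → 2*pos ≠ 2) ∧ (w = -5 → 2*pos + 2*r > -7)
Before skip: (pos + w < -6 → 2*pos ≠ 2) ∧ (w = -5 → 2*pos + 2*r > -7)
Before h := h + r - 7: (pos + w < -6 → 2*pos ≠ 2) ∧ (w = -5 → 2*pos + 2*r > -7)
Before havoc h: (pos + w < -6 → 2*pos ≠ 2) ∧ (w = -5 → 2*pos + 2*r > -7)
Before w := h - 3*pos - 5: (h < 2*pos - 1 → 2*pos ≠ 2) ∧ (h = 3*pos → 2*pos + 2*r > -7)
Answer: WP = (h < 2*pos - 1 → 2*pos ≠ 2) ∧ (h = 3*pos → 2*pos + 2*r > -7)


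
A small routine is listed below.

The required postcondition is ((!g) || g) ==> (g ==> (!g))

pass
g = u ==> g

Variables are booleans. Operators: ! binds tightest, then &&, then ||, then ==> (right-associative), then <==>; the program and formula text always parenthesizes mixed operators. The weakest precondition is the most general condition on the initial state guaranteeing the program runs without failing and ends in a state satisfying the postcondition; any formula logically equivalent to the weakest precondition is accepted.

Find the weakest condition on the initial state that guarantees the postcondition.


Working backward. After the program, the postcondition ((!g) || g) ==> (g ==> (!g)) must hold; in canonical form it is g ==> (!g).
Before g := u ==> g: (u ==> g) ==> (!(u ==> g))
Before skip: (u ==> g) ==> (!(u ==> g))
Answer: WP = (u ==> g) ==> (!(u ==> g))


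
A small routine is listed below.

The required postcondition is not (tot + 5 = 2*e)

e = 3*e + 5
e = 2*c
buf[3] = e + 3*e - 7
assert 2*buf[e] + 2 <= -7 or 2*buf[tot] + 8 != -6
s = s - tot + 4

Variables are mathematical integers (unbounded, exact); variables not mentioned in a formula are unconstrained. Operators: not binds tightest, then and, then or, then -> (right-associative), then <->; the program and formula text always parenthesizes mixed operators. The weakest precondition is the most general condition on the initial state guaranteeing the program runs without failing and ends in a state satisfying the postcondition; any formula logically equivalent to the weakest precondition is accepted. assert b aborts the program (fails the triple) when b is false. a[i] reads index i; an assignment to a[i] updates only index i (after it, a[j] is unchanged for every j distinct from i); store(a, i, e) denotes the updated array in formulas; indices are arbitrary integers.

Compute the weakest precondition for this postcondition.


Working backward. After the program, the postcondition not (tot + 5 = 2*e) must hold; in canonical form it is not (tot = 2*e - 5).
Before s := s - tot + 4: not (tot = 2*e - 5)
Before assert 2*buf[e] + 2 <= -7 or 2*buf[tot] + 8 != -6: (2*buf[e] <= -9 or 2*buf[tot] != -14) and (not (tot = 2*e - 5))
Before buf[3] := e + 3*e - 7: (2*store(buf, 3, 4*e - 7)[e] <= -9 or 2*store(buf, 3, 4*e - 7)[tot] != -14) and (not (tot = 2*e - 5))
Before e := 2*c: (2*store(buf, 3, 8*c - 7)[2*c] <= -9 or 2*store(buf, 3, 8*c - 7)[tot] != -14) and (not (tot = 4*c - 5))
Before e := 3*e + 5: (2*store(buf, 3, 8*c - 7)[2*c] <= -9 or 2*store(buf, 3, 8*c - 7)[tot] != -14) and (not (tot = 4*c - 5))
Answer: WP = (2*store(buf, 3, 8*c - 7)[2*c] <= -9 or 2*store(buf, 3, 8*c - 7)[tot] != -14) and (not (tot = 4*c - 5))


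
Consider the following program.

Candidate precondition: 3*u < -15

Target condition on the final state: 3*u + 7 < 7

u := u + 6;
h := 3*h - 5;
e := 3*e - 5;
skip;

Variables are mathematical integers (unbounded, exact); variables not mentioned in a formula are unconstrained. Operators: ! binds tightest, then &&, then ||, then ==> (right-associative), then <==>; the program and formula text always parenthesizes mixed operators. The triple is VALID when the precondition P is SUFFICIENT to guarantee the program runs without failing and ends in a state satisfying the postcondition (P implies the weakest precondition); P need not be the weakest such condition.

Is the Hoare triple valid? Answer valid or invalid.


Working backward. After the program, the postcondition 3*u + 7 < 7 must hold; in canonical form it is 3*u < 0.
Before skip: 3*u < 0
Before e := 3*e - 5: 3*u < 0
Before h := 3*h - 5: 3*u < 0
Before u := u + 6: 3*u < -18
The weakest precondition is 3*u < -18.
Check whether 3*u < -15 implies it.
Countermodel: at the initial state u = -6, the precondition holds but the weakest precondition fails.
Answer: invalid


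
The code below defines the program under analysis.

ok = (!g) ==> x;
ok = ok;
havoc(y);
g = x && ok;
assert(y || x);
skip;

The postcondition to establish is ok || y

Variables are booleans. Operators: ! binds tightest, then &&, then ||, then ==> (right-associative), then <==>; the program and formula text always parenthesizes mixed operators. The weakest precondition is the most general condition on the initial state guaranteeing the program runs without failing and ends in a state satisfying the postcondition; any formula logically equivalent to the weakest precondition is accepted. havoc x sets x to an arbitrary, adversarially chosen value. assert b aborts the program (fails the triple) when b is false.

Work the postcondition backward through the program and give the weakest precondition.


Working backward. After the program, ok || y must hold.
Before skip: ok || y
Before assert y || x: (y || x) && (ok || y)
Before g := x && ok: (y || x) && (ok || y)
Before havoc y: x && ok
Before ok := ok: x && ok
Before ok := (!g) ==> x: x && ((!g) ==> x)
Answer: WP = x && ((!g) ==> x)


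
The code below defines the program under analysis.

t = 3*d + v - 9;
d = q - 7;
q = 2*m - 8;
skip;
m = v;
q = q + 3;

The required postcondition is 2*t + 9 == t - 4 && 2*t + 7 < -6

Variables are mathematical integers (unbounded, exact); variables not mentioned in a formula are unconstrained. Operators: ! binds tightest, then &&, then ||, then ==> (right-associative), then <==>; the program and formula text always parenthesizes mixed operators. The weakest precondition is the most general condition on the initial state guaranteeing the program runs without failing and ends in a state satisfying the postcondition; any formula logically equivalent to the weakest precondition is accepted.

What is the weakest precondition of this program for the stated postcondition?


Working backward. After the program, the postcondition 2*t + 9 == t - 4 && 2*t + 7 < -6 must hold; in canonical form it is t == -13 && 2*t < -13.
Before q := q + 3: t == -13 && 2*t < -13
Before m := v: t == -13 && 2*t < -13
Before skip: t == -13 && 2*t < -13
Before q := 2*m - 8: t == -13 && 2*t < -13
Before d := q - 7: t == -13 && 2*t < -13
Before t := 3*d + v - 9: 3*d + v == -4 && 6*d + 2*v < 5
Answer: WP = 3*d + v == -4 && 6*d + 2*v < 5
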